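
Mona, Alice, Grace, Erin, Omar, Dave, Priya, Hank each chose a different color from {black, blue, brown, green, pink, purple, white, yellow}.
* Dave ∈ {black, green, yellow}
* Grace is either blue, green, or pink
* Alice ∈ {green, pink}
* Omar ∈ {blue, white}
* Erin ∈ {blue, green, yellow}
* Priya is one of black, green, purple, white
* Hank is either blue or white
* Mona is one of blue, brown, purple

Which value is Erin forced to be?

yellow

The 8 variables together cover exactly {black, blue, brown, green, pink, purple, white, yellow} — 8 values for 8 variables — and brown appears only in Mona's list, so Mona = brown.
The 7 still-open variables draw from only 7 values {black, blue, green, pink, purple, white, yellow}, so each is used; only Priya can be purple, hence Priya = purple.
The 6 still-open variables together cover exactly {black, blue, green, pink, white, yellow} — 6 values for 6 variables — and black appears only in Dave's list, so Dave = black.
The 5 still-open variables together cover exactly {blue, green, pink, white, yellow} — 5 values for 5 variables — and yellow appears only in Erin's list, so Erin = yellow.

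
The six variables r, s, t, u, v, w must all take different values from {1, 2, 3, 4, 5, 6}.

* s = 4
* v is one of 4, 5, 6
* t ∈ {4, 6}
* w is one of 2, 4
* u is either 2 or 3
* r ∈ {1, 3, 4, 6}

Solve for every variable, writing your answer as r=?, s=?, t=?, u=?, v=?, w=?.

s must be 4 (only option left). So r, t, v, w can't be 4.
t must be 6 (only option left). So r, v can't be 6.
v's domain is down to {5}, so v = 5.
That leaves w = 2. Remove 2 from u.
u's domain is down to {3}, so u = 3. Remove 3 from r.
r must be 1 (only option left).

r=1, s=4, t=6, u=3, v=5, w=2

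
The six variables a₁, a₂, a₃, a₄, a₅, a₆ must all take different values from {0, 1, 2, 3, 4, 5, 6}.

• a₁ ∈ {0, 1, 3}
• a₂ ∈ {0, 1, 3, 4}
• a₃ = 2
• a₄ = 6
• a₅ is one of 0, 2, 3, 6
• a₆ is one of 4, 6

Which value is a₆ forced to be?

4

a₃ must be 2 (only option left). Remove 2 from a₅.
a₄ has just one choice, so a₄ = 6. Strike 6 from a₅, a₆.
So a₆ = 4.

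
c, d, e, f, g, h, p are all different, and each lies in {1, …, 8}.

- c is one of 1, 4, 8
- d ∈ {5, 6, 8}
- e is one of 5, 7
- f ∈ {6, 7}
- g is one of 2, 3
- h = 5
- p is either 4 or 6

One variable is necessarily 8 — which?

d

h's domain is down to {5}, so h = 5. Strike 5 from d, e.
e has just one choice, so e = 7. Strike 7 from f.
f's domain is down to {6}, so f = 6. So d, p can't be 6.
So 8 goes to d.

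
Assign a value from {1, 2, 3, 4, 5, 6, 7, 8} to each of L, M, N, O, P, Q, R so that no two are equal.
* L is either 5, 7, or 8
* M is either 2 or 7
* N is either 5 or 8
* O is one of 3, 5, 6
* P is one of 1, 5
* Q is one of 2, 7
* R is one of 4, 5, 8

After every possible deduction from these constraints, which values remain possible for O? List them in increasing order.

M and Q between them cover only {2, 7} — a naked pair. Remove those values from L.
The 2 variables L and N are confined to {5, 8}, which locks those values in; drop them from O, P, R.
P must be 1 (only option left).
R has just one choice, so R = 4.
No further eliminations apply; O can still be any of 3, 6.

3, 6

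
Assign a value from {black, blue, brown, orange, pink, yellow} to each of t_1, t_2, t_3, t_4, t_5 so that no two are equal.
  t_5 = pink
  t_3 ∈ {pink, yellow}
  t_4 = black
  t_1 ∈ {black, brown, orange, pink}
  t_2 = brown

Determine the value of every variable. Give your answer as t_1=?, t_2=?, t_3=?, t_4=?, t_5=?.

t_1=orange, t_2=brown, t_3=yellow, t_4=black, t_5=pink

t_2 must be brown (only option left). Strike brown from t_1.
t_4 must be black (only option left). So t_1 can't be black.
t_5 has just one choice, so t_5 = pink. Remove pink from t_1, t_3.
t_1's domain is down to {orange}, so t_1 = orange.
t_3's domain is down to {yellow}, so t_3 = yellow.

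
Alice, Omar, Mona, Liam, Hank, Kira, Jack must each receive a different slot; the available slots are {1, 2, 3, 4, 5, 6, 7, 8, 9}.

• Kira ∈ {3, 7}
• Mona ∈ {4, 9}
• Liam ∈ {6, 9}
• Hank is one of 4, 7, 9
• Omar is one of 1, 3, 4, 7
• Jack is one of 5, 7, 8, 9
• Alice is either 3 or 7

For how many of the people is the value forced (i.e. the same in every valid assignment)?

Alice and Kira between them cover only {3, 7} — a naked pair. Remove those values from Omar, Hank, Jack.
Mona and Hank between them cover only {4, 9} — a naked pair. Remove those values from Omar, Liam, Jack.
That leaves Omar = 1.
Liam must be 6 (only option left).
Determined: Omar=1, Liam=6. The other people each still have more than one consistent value. That makes 2.

2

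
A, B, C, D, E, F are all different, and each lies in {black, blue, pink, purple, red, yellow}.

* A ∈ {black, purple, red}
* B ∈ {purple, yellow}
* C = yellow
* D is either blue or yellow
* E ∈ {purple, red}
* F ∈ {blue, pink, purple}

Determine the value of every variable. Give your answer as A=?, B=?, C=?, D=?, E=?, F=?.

A=black, B=purple, C=yellow, D=blue, E=red, F=pink

C's domain is down to {yellow}, so C = yellow. So B, D can't be yellow.
D has just one choice, so D = blue. Eliminate blue elsewhere: F.
B has just one choice, so B = purple. Strike purple from A, E, F.
E has just one choice, so E = red. Strike red from A.
F's domain is down to {pink}, so F = pink.
A must be black (only option left).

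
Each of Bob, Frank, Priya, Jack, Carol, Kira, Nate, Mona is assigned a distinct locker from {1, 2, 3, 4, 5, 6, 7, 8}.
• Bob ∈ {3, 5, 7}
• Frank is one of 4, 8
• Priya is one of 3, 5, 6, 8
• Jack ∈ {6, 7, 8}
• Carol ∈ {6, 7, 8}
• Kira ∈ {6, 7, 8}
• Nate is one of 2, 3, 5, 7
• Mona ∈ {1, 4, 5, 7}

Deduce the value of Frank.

Among the 8 variables, 1 fits only Mona (and all 8 values in {1, 2, 3, 4, 5, 6, 7, 8} must be used), so Mona = 1.
Among the 7 still-open variables, 2 fits only Nate (and all 7 values in {2, 3, 4, 5, 6, 7, 8} must be used), so Nate = 2.
The 6 still-open variables together cover exactly {3, 4, 5, 6, 7, 8} — 6 values for 6 variables — and 4 appears only in Frank's list, so Frank = 4.

4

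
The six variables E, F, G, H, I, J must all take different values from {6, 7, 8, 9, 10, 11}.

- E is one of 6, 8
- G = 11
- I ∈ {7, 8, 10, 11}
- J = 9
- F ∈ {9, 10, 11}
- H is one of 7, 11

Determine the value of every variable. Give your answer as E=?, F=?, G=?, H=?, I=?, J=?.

G's domain is down to {11}, so G = 11. So F, H, I can't be 11.
H's domain is down to {7}, so H = 7. Remove 7 from I.
J has just one choice, so J = 9. So F can't be 9.
That leaves F = 10. Strike 10 from I.
I must be 8 (only option left). Eliminate 8 elsewhere: E.
E's domain is down to {6}, so E = 6.

E=6, F=10, G=11, H=7, I=8, J=9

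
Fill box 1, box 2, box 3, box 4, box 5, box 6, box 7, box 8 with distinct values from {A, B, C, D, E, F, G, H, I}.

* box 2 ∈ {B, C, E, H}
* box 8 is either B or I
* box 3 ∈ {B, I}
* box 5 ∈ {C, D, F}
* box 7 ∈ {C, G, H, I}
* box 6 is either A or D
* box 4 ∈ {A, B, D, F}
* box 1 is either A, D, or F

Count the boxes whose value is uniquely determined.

1

box 3 and box 8 share exactly the 2 values {B, I}; by pigeonhole those values go to them, so strike B, I from box 2, box 4, box 7.
The 3 variables box 1, box 4, box 6 are confined to {A, D, F}, which locks those values in; drop them from box 5.
That leaves box 5 = C. So box 2, box 7 can't be C.
Determined: box 5=C. The other boxes each still have more than one consistent value. That makes 1.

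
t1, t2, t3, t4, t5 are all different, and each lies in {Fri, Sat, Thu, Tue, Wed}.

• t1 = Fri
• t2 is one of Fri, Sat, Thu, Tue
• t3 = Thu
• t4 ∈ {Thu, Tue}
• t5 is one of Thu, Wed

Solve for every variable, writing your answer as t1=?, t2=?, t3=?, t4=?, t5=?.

t1 has just one choice, so t1 = Fri. So t2 can't be Fri.
t3 must be Thu (only option left). Eliminate Thu elsewhere: t2, t4, t5.
That leaves t4 = Tue. So t2 can't be Tue.
t5 has just one choice, so t5 = Wed.
t2's domain is down to {Sat}, so t2 = Sat.

t1=Fri, t2=Sat, t3=Thu, t4=Tue, t5=Wed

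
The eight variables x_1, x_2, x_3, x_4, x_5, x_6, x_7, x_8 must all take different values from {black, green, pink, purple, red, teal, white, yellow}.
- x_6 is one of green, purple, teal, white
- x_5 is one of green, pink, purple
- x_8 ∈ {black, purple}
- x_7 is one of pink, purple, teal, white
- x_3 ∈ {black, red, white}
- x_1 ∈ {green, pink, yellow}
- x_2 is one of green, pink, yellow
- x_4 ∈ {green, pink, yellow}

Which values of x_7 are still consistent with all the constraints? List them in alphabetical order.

teal, white

Among the 8 variables, red fits only x_3 (and all 8 values in {black, green, pink, purple, red, teal, white, yellow} must be used), so x_3 = red.
The 7 still-open variables together cover exactly {black, green, pink, purple, teal, white, yellow} — 7 values for 7 variables — and black appears only in x_8's list, so x_8 = black.
x_1, x_2, x_4 share exactly the 3 values {green, pink, yellow}; by pigeonhole those values go to them, so strike green, pink, yellow from x_5, x_6, x_7.
x_5 has just one choice, so x_5 = purple. So x_6, x_7 can't be purple.
No further eliminations apply; x_7 can still be any of teal, white.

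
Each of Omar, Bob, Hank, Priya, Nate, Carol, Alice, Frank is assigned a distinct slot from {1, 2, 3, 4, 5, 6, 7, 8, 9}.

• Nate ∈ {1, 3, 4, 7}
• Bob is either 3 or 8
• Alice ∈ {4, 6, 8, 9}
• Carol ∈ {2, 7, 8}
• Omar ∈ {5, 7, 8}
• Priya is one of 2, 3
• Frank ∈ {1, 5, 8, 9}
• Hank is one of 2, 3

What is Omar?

Hank and Priya between them cover only {2, 3} — a naked pair. Remove those values from Bob, Nate, Carol.
Bob's domain is down to {8}, so Bob = 8. Strike 8 from Omar, Carol, Alice, Frank.
Carol has just one choice, so Carol = 7. Eliminate 7 elsewhere: Omar, Nate.
So Omar = 5.

5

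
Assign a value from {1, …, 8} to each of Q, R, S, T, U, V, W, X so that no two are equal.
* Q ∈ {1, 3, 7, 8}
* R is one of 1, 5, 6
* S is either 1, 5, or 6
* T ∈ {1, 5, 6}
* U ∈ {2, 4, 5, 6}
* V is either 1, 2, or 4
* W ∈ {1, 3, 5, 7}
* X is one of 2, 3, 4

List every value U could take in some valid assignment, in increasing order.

The 8 variables draw from only 8 values {1, 2, 3, 4, 5, 6, 7, 8}, so each is used; only Q can be 8, hence Q = 8.
Among the 7 still-open variables, 7 fits only W (and all 7 values in {1, 2, 3, 4, 5, 6, 7} must be used), so W = 7.
The 6 still-open variables together cover exactly {1, 2, 3, 4, 5, 6} — 6 values for 6 variables — and 3 appears only in X's list, so X = 3.
R, S, T between them cover only {1, 5, 6} — a naked triple. Remove those values from U, V.
No further eliminations apply; U can still be any of 2, 4.

2, 4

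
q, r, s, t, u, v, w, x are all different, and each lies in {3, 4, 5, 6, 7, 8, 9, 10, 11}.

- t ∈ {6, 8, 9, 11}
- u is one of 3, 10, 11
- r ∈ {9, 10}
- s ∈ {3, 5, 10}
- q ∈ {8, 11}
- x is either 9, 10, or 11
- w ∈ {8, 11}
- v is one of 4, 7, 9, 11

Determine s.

5

The 2 variables q and w are confined to {8, 11}, which locks those values in; drop them from t, u, v, x.
The 2 variables r and x are confined to {9, 10}, which locks those values in; drop them from s, t, u, v.
t has just one choice, so t = 6.
That leaves u = 3. Strike 3 from s.
So s = 5.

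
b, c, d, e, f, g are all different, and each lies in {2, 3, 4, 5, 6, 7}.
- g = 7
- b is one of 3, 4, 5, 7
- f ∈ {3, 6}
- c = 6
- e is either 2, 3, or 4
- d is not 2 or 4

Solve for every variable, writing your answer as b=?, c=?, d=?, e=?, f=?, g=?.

c must be 6 (only option left). Eliminate 6 elsewhere: d, f.
f has just one choice, so f = 3. Eliminate 3 elsewhere: b, d, e.
g must be 7 (only option left). Eliminate 7 elsewhere: b, d.
d's domain is down to {5}, so d = 5. Remove 5 from b.
That leaves b = 4. Strike 4 from e.
e's domain is down to {2}, so e = 2.

b=4, c=6, d=5, e=2, f=3, g=7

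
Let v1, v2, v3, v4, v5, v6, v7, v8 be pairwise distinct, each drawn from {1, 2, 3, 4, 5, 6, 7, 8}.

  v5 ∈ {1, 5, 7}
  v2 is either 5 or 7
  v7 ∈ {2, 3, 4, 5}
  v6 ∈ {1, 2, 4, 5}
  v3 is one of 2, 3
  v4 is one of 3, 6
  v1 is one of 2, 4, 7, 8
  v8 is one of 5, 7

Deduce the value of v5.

The 8 variables together cover exactly {1, 2, 3, 4, 5, 6, 7, 8} — 8 values for 8 variables — and 6 appears only in v4's list, so v4 = 6.
The 7 still-open variables draw from only 7 values {1, 2, 3, 4, 5, 7, 8}, so each is used; only v1 can be 8, hence v1 = 8.
v2 and v8 between them cover only {5, 7} — a naked pair. Remove those values from v5, v6, v7.
So v5 = 1.

1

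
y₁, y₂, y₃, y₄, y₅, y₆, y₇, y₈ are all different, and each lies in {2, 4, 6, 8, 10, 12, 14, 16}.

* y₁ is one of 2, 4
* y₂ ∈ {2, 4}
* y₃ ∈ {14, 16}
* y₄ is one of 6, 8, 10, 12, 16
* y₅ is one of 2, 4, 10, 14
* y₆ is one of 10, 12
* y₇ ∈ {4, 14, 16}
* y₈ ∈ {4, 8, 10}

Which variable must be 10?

y₅

The 8 variables draw from only 8 values {2, 4, 6, 8, 10, 12, 14, 16}, so each is used; only y₄ can be 6, hence y₄ = 6.
The 7 still-open variables draw from only 7 values {2, 4, 8, 10, 12, 14, 16}, so each is used; only y₈ can be 8, hence y₈ = 8.
The 6 still-open variables together cover exactly {2, 4, 10, 12, 14, 16} — 6 values for 6 variables — and 12 appears only in y₆'s list, so y₆ = 12.
The 5 still-open variables together cover exactly {2, 4, 10, 14, 16} — 5 values for 5 variables — and 10 appears only in y₅'s list, so y₅ = 10.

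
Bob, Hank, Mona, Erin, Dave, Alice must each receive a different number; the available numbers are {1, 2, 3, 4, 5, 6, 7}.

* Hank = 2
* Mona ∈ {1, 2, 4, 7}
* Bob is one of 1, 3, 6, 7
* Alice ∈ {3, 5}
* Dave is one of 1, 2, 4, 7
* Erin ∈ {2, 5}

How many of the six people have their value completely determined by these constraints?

3

Hank's domain is down to {2}, so Hank = 2. So Mona, Erin, Dave can't be 2.
Erin has just one choice, so Erin = 5. Eliminate 5 elsewhere: Alice.
That leaves Alice = 3. So Bob can't be 3.
Determined: Hank=2, Erin=5, Alice=3. The other people each still have more than one consistent value. That makes 3.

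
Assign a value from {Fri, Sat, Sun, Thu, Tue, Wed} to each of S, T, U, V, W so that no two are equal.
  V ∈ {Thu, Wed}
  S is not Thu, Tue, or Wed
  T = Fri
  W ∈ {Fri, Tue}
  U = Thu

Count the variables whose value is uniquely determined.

4

T's domain is down to {Fri}, so T = Fri. Strike Fri from S, W.
U must be Thu (only option left). Strike Thu from V.
V's domain is down to {Wed}, so V = Wed.
W has just one choice, so W = Tue.
Determined: T=Fri, U=Thu, V=Wed, W=Tue. The other variables each still have more than one consistent value. That makes 4.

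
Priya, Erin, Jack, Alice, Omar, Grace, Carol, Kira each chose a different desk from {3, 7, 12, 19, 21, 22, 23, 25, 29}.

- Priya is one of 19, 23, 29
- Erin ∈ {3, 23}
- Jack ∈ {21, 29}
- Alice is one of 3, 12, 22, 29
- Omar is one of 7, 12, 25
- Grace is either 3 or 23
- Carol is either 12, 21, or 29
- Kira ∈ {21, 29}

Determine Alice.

22

The 2 variables Erin and Grace are confined to {3, 23}, which locks those values in; drop them from Priya, Alice.
Jack and Kira share exactly the 2 values {21, 29}; by pigeonhole those values go to them, so strike 21, 29 from Priya, Alice, Carol.
Priya has just one choice, so Priya = 19.
Carol's domain is down to {12}, so Carol = 12. So Alice, Omar can't be 12.
So Alice = 22.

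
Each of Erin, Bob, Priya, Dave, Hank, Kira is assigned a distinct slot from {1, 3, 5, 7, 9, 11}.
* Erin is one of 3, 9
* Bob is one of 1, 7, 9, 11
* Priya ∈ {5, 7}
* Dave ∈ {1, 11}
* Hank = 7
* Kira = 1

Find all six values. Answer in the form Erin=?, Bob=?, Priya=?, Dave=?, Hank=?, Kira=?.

Hank must be 7 (only option left). So Bob, Priya can't be 7.
Kira must be 1 (only option left). Remove 1 from Bob, Dave.
Priya's domain is down to {5}, so Priya = 5.
Dave's domain is down to {11}, so Dave = 11. So Bob can't be 11.
Bob has just one choice, so Bob = 9. Strike 9 from Erin.
Erin must be 3 (only option left).

Erin=3, Bob=9, Priya=5, Dave=11, Hank=7, Kira=1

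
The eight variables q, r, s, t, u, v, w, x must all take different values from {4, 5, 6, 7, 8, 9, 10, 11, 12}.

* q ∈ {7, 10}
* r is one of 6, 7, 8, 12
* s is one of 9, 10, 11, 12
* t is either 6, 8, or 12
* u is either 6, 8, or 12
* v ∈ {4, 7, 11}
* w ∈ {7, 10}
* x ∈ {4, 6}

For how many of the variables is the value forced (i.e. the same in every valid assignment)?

The 8 variables together cover exactly {4, 6, 7, 8, 9, 10, 11, 12} — 8 values for 8 variables — and 9 appears only in s's list, so s = 9.
The 7 still-open variables together cover exactly {4, 6, 7, 8, 10, 11, 12} — 7 values for 7 variables — and 11 appears only in v's list, so v = 11.
The 6 still-open variables together cover exactly {4, 6, 7, 8, 10, 12} — 6 values for 6 variables — and 4 appears only in x's list, so x = 4.
q and w between them cover only {7, 10} — a naked pair. Remove those values from r.
Determined: s=9, v=11, x=4. The other variables each still have more than one consistent value. That makes 3.

3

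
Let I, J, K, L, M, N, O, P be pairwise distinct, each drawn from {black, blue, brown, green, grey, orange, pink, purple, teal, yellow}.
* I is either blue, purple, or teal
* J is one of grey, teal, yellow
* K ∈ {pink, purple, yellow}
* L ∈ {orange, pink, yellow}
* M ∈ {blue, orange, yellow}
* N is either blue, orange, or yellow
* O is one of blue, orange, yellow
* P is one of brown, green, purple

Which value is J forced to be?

grey

M, N, O between them cover only {blue, orange, yellow} — a naked triple. Remove those values from I, J, K, L.
L must be pink (only option left). Strike pink from K.
That leaves K = purple. So I, P can't be purple.
I has just one choice, so I = teal. So J can't be teal.
So J = grey.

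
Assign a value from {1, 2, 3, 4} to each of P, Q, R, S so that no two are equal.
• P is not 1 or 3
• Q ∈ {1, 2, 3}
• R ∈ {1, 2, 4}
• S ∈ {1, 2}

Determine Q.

Among the 4 variables, 3 fits only Q (and all 4 values in {1, 2, 3, 4} must be used), so Q = 3.

3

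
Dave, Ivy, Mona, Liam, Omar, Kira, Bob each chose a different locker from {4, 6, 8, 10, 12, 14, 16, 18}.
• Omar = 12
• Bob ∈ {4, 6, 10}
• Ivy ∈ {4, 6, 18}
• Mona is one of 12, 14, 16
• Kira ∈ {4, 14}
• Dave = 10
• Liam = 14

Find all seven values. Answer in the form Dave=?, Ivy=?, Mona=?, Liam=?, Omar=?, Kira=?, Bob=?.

Dave=10, Ivy=18, Mona=16, Liam=14, Omar=12, Kira=4, Bob=6

Dave has just one choice, so Dave = 10. Remove 10 from Bob.
Liam has just one choice, so Liam = 14. So Mona, Kira can't be 14.
Omar's domain is down to {12}, so Omar = 12. So Mona can't be 12.
That leaves Kira = 4. Eliminate 4 elsewhere: Ivy, Bob.
Bob must be 6 (only option left). Remove 6 from Ivy.
Ivy must be 18 (only option left).
Mona's domain is down to {16}, so Mona = 16.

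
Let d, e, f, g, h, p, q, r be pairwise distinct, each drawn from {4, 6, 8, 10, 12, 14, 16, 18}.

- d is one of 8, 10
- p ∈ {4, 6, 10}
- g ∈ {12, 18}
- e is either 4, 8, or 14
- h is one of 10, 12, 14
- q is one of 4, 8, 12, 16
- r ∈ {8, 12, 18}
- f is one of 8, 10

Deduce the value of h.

14

The 8 variables together cover exactly {4, 6, 8, 10, 12, 14, 16, 18} — 8 values for 8 variables — and 6 appears only in p's list, so p = 6.
The 7 still-open variables together cover exactly {4, 8, 10, 12, 14, 16, 18} — 7 values for 7 variables — and 16 appears only in q's list, so q = 16.
Among the 6 still-open variables, 4 fits only e (and all 6 values in {4, 8, 10, 12, 14, 18} must be used), so e = 4.
Among the 5 still-open variables, 14 fits only h (and all 5 values in {8, 10, 12, 14, 18} must be used), so h = 14.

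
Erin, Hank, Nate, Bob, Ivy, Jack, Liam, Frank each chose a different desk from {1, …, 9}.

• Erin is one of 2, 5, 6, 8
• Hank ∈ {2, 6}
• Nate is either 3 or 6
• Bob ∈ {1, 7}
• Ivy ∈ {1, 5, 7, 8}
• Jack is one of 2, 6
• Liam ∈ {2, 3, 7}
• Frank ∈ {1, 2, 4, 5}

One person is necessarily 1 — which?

Bob

The 8 variables together cover exactly {1, 2, 3, 4, 5, 6, 7, 8} — 8 values for 8 variables — and 4 appears only in Frank's list, so Frank = 4.
Hank and Jack share exactly the 2 values {2, 6}; by pigeonhole those values go to them, so strike 2, 6 from Erin, Nate, Liam.
That leaves Nate = 3. So Liam can't be 3.
Liam's domain is down to {7}, so Liam = 7. Strike 7 from Bob, Ivy.
So 1 goes to Bob.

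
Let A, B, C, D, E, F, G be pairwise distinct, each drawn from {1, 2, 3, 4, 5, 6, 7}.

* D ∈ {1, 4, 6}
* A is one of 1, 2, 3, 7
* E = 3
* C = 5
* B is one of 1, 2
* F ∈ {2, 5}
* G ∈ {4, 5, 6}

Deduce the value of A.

7

C must be 5 (only option left). So F, G can't be 5.
E's domain is down to {3}, so E = 3. So A can't be 3.
F's domain is down to {2}, so F = 2. Strike 2 from A, B.
B has just one choice, so B = 1. Eliminate 1 elsewhere: A, D.
So A = 7.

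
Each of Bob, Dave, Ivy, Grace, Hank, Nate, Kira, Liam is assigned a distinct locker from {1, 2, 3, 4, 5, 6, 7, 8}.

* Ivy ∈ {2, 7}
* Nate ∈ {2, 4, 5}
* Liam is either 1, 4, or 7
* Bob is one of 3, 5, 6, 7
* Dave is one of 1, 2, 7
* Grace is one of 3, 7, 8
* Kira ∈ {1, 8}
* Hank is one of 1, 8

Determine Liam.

The 8 variables draw from only 8 values {1, 2, 3, 4, 5, 6, 7, 8}, so each is used; only Bob can be 6, hence Bob = 6.
The 7 still-open variables together cover exactly {1, 2, 3, 4, 5, 7, 8} — 7 values for 7 variables — and 3 appears only in Grace's list, so Grace = 3.
The 6 still-open variables together cover exactly {1, 2, 4, 5, 7, 8} — 6 values for 6 variables — and 5 appears only in Nate's list, so Nate = 5.
The 5 still-open variables draw from only 5 values {1, 2, 4, 7, 8}, so each is used; only Liam can be 4, hence Liam = 4.

4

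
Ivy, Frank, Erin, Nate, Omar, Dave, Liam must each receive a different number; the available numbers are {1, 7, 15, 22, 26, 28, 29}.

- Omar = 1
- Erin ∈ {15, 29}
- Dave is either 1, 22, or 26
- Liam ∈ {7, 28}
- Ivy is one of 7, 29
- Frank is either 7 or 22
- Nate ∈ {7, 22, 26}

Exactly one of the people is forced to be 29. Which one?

Omar must be 1 (only option left). Remove 1 from Dave.
The 6 still-open variables together cover exactly {7, 15, 22, 26, 28, 29} — 6 values for 6 variables — and 15 appears only in Erin's list, so Erin = 15.
The 5 still-open variables draw from only 5 values {7, 22, 26, 28, 29}, so each is used; only Liam can be 28, hence Liam = 28.
Among the 4 still-open variables, 29 fits only Ivy (and all 4 values in {7, 22, 26, 29} must be used), so Ivy = 29.

Ivy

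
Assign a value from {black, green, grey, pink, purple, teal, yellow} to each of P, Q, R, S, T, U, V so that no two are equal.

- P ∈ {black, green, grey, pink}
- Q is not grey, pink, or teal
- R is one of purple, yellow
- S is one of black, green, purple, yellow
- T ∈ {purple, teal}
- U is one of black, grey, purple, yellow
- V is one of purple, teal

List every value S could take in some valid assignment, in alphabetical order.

The 7 variables together cover exactly {black, green, grey, pink, purple, teal, yellow} — 7 values for 7 variables — and pink appears only in P's list, so P = pink.
The 6 still-open variables together cover exactly {black, green, grey, purple, teal, yellow} — 6 values for 6 variables — and grey appears only in U's list, so U = grey.
T and V share exactly the 2 values {purple, teal}; by pigeonhole those values go to them, so strike purple, teal from Q, R, S.
R must be yellow (only option left). Strike yellow from Q, S.
No further eliminations apply; S can still be any of black, green.

black, green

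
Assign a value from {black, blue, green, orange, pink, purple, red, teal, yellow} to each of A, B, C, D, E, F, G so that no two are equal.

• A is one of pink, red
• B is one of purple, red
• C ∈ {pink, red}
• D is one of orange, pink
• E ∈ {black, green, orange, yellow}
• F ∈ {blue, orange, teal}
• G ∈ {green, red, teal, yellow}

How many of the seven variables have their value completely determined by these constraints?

2

The 2 variables A and C are confined to {pink, red}, which locks those values in; drop them from B, D, G.
B must be purple (only option left).
D has just one choice, so D = orange. So E, F can't be orange.
Determined: B=purple, D=orange. The other variables each still have more than one consistent value. That makes 2.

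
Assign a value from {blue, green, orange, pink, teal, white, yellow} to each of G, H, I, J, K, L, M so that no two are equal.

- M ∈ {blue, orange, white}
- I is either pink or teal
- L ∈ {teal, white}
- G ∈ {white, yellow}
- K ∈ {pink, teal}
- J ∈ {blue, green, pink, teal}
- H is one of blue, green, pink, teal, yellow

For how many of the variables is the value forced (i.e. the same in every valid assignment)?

The 7 variables together cover exactly {blue, green, orange, pink, teal, white, yellow} — 7 values for 7 variables — and orange appears only in M's list, so M = orange.
I and K between them cover only {pink, teal} — a naked pair. Remove those values from H, J, L.
L has just one choice, so L = white. Remove white from G.
G has just one choice, so G = yellow. Strike yellow from H.
Determined: G=yellow, L=white, M=orange. The other variables each still have more than one consistent value. That makes 3.

3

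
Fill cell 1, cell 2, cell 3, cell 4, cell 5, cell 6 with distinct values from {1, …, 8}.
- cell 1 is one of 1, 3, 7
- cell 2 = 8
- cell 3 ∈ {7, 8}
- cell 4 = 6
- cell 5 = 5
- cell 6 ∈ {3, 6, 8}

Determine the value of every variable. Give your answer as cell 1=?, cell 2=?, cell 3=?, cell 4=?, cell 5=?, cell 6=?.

cell 1=1, cell 2=8, cell 3=7, cell 4=6, cell 5=5, cell 6=3

cell 2 must be 8 (only option left). So cell 3, cell 6 can't be 8.
cell 3 must be 7 (only option left). Remove 7 from cell 1.
cell 4 has just one choice, so cell 4 = 6. So cell 6 can't be 6.
cell 5 must be 5 (only option left).
That leaves cell 6 = 3. Strike 3 from cell 1.
cell 1's domain is down to {1}, so cell 1 = 1.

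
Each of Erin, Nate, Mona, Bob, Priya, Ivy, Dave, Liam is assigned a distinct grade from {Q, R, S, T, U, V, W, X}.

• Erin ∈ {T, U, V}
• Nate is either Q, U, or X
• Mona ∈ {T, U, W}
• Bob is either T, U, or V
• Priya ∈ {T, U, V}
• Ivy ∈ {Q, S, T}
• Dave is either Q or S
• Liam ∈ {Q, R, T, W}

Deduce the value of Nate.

X

The 8 variables together cover exactly {Q, R, S, T, U, V, W, X} — 8 values for 8 variables — and R appears only in Liam's list, so Liam = R.
The 7 still-open variables draw from only 7 values {Q, S, T, U, V, W, X}, so each is used; only Mona can be W, hence Mona = W.
Among the 6 still-open variables, X fits only Nate (and all 6 values in {Q, S, T, U, V, X} must be used), so Nate = X.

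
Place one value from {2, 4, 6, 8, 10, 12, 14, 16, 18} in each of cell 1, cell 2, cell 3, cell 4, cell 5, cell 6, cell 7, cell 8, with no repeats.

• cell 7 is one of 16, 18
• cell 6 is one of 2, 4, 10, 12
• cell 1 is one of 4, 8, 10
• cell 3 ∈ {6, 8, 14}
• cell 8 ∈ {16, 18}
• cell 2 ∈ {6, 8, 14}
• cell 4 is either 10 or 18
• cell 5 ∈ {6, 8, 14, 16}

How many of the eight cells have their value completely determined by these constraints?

The 2 variables cell 7 and cell 8 are confined to {16, 18}, which locks those values in; drop them from cell 4, cell 5.
cell 4's domain is down to {10}, so cell 4 = 10. So cell 1, cell 6 can't be 10.
cell 2, cell 3, cell 5 between them cover only {6, 8, 14} — a naked triple. Remove those values from cell 1.
cell 1 must be 4 (only option left). Eliminate 4 elsewhere: cell 6.
Determined: cell 1=4, cell 4=10. The other cells each still have more than one consistent value. That makes 2.

2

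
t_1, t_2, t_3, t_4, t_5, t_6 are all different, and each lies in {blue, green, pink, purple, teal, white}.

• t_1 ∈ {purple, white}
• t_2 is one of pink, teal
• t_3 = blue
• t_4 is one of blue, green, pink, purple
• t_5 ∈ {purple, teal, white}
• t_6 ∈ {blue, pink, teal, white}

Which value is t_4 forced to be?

t_3 must be blue (only option left). Eliminate blue elsewhere: t_4, t_6.
Among the 5 still-open variables, green fits only t_4 (and all 5 values in {green, pink, purple, teal, white} must be used), so t_4 = green.

green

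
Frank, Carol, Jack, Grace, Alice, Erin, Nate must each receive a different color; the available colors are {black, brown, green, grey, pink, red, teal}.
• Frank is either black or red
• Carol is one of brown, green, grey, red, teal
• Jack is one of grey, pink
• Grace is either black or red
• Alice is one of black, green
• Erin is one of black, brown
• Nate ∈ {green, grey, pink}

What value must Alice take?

green

The 7 variables together cover exactly {black, brown, green, grey, pink, red, teal} — 7 values for 7 variables — and teal appears only in Carol's list, so Carol = teal.
The 6 still-open variables together cover exactly {black, brown, green, grey, pink, red} — 6 values for 6 variables — and brown appears only in Erin's list, so Erin = brown.
Frank and Grace share exactly the 2 values {black, red}; by pigeonhole those values go to them, so strike black, red from Alice.
So Alice = green.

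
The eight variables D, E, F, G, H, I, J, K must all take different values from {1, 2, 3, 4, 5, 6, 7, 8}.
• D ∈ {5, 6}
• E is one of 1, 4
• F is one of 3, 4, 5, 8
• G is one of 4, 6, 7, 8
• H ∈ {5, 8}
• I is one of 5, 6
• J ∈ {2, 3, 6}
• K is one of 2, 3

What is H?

8

Among the 8 variables, 1 fits only E (and all 8 values in {1, 2, 3, 4, 5, 6, 7, 8} must be used), so E = 1.
Among the 7 still-open variables, 7 fits only G (and all 7 values in {2, 3, 4, 5, 6, 7, 8} must be used), so G = 7.
The 6 still-open variables draw from only 6 values {2, 3, 4, 5, 6, 8}, so each is used; only F can be 4, hence F = 4.
The 5 still-open variables together cover exactly {2, 3, 5, 6, 8} — 5 values for 5 variables — and 8 appears only in H's list, so H = 8.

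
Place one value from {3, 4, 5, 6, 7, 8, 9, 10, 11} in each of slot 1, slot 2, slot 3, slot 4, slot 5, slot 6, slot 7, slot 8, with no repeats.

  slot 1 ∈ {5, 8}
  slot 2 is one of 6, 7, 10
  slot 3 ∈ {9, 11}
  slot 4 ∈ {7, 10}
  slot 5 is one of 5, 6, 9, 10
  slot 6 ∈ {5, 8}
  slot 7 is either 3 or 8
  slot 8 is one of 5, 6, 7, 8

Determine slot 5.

The 8 variables together cover exactly {3, 5, 6, 7, 8, 9, 10, 11} — 8 values for 8 variables — and 3 appears only in slot 7's list, so slot 7 = 3.
Among the 7 still-open variables, 11 fits only slot 3 (and all 7 values in {5, 6, 7, 8, 9, 10, 11} must be used), so slot 3 = 11.
The 6 still-open variables together cover exactly {5, 6, 7, 8, 9, 10} — 6 values for 6 variables — and 9 appears only in slot 5's list, so slot 5 = 9.

9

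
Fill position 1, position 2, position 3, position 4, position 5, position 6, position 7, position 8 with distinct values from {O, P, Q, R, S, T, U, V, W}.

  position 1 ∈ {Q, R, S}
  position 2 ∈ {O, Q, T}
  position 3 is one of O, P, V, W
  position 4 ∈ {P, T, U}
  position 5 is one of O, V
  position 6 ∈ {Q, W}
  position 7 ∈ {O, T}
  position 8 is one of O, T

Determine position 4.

position 7 and position 8 between them cover only {O, T} — a naked pair. Remove those values from position 2, position 3, position 4, position 5.
position 2's domain is down to {Q}, so position 2 = Q. Eliminate Q elsewhere: position 1, position 6.
position 5 has just one choice, so position 5 = V. Strike V from position 3.
position 6 must be W (only option left). Strike W from position 3.
position 3's domain is down to {P}, so position 3 = P. Strike P from position 4.
So position 4 = U.

U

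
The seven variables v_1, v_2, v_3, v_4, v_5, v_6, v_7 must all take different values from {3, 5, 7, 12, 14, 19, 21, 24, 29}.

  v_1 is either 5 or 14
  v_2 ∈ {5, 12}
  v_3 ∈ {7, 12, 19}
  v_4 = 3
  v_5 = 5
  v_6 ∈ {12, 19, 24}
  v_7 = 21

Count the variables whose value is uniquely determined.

5

v_4's domain is down to {3}, so v_4 = 3.
That leaves v_5 = 5. Remove 5 from v_1, v_2.
v_7 has just one choice, so v_7 = 21.
v_1 must be 14 (only option left).
v_2 has just one choice, so v_2 = 12. So v_3, v_6 can't be 12.
Determined: v_1=14, v_2=12, v_4=3, v_5=5, v_7=21. The other variables each still have more than one consistent value. That makes 5.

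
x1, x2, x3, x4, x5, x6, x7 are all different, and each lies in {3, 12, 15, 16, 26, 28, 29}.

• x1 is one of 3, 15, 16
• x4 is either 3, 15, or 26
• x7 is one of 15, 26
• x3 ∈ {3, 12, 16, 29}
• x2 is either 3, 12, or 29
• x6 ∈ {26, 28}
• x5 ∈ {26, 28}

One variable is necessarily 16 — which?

The 2 variables x5 and x6 are confined to {26, 28}, which locks those values in; drop them from x4, x7.
x7 must be 15 (only option left). Remove 15 from x1, x4.
x4's domain is down to {3}, so x4 = 3. Strike 3 from x1, x2, x3.
So 16 goes to x1.

x1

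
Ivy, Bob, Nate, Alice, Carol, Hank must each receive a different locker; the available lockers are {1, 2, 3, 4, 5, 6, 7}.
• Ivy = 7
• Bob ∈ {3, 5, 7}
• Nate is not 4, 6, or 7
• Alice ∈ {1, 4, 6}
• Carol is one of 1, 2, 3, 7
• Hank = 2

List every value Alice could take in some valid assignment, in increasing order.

Ivy's domain is down to {7}, so Ivy = 7. Eliminate 7 elsewhere: Bob, Carol.
That leaves Hank = 2. Remove 2 from Nate, Carol.
Bob, Nate, Carol share exactly the 3 values {1, 3, 5}; by pigeonhole those values go to them, so strike 1, 3, 5 from Alice.
No further eliminations apply; Alice can still be any of 4, 6.

4, 6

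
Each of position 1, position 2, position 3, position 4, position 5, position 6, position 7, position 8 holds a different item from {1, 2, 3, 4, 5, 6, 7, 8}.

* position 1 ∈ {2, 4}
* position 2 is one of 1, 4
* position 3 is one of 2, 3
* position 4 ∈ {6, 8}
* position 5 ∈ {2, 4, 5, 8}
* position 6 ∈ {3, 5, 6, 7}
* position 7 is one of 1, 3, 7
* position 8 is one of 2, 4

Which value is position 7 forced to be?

The 2 variables position 1 and position 8 are confined to {2, 4}, which locks those values in; drop them from position 2, position 3, position 5.
position 2's domain is down to {1}, so position 2 = 1. Eliminate 1 elsewhere: position 7.
position 3 must be 3 (only option left). Remove 3 from position 6, position 7.
So position 7 = 7.

7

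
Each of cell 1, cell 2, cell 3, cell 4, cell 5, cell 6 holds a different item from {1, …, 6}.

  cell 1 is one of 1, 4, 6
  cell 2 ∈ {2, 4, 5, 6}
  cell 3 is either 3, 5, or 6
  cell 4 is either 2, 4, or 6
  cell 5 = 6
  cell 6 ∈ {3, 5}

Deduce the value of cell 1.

cell 5 has just one choice, so cell 5 = 6. Remove 6 from cell 1, cell 2, cell 3, cell 4.
The 5 still-open variables together cover exactly {1, 2, 3, 4, 5} — 5 values for 5 variables — and 1 appears only in cell 1's list, so cell 1 = 1.

1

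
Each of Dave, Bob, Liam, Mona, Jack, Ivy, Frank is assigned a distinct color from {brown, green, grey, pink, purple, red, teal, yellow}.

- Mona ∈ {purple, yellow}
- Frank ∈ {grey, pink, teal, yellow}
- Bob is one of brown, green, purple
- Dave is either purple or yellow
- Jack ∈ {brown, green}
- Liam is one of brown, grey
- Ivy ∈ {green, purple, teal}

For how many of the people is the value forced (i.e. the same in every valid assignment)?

3

Among the 7 variables, pink fits only Frank (and all 7 values in {brown, green, grey, pink, purple, teal, yellow} must be used), so Frank = pink.
The 6 still-open variables together cover exactly {brown, green, grey, purple, teal, yellow} — 6 values for 6 variables — and grey appears only in Liam's list, so Liam = grey.
The 5 still-open variables draw from only 5 values {brown, green, purple, teal, yellow}, so each is used; only Ivy can be teal, hence Ivy = teal.
The 2 variables Dave and Mona are confined to {purple, yellow}, which locks those values in; drop them from Bob.
Determined: Liam=grey, Ivy=teal, Frank=pink. The other people each still have more than one consistent value. That makes 3.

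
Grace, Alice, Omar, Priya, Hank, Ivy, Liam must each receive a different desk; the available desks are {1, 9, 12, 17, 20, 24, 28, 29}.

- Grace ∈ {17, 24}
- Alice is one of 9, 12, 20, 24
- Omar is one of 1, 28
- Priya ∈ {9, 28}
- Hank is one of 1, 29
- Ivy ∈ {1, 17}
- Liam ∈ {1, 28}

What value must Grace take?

24

Omar and Liam between them cover only {1, 28} — a naked pair. Remove those values from Priya, Hank, Ivy.
Priya must be 9 (only option left). Eliminate 9 elsewhere: Alice.
Hank has just one choice, so Hank = 29.
That leaves Ivy = 17. Eliminate 17 elsewhere: Grace.
So Grace = 24.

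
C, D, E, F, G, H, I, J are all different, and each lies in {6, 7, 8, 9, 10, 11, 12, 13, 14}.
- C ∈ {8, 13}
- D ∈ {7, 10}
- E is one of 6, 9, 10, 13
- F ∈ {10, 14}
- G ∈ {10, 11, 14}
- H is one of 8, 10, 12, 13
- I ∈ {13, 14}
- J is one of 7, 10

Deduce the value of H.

12

D and J share exactly the 2 values {7, 10}; by pigeonhole those values go to them, so strike 7, 10 from E, F, G, H.
F must be 14 (only option left). Strike 14 from G, I.
G's domain is down to {11}, so G = 11.
I's domain is down to {13}, so I = 13. Eliminate 13 elsewhere: C, E, H.
C has just one choice, so C = 8. Strike 8 from H.
So H = 12.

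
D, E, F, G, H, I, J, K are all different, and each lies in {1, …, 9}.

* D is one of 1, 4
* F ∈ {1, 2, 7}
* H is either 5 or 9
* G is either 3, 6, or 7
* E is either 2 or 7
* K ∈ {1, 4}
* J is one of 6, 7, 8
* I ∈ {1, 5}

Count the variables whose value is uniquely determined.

D and K between them cover only {1, 4} — a naked pair. Remove those values from F, I.
I has just one choice, so I = 5. Eliminate 5 elsewhere: H.
That leaves H = 9.
The 2 variables E and F are confined to {2, 7}, which locks those values in; drop them from G, J.
Determined: H=9, I=5. The other variables each still have more than one consistent value. That makes 2.

2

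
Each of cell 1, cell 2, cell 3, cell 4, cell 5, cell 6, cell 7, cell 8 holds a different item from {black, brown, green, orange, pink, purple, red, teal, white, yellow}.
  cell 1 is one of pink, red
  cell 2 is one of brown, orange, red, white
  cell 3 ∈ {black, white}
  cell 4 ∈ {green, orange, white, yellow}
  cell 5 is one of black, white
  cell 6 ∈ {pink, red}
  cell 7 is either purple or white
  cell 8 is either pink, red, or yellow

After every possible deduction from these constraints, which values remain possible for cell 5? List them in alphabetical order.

black, white

The 2 variables cell 1 and cell 6 are confined to {pink, red}, which locks those values in; drop them from cell 2, cell 8.
cell 8's domain is down to {yellow}, so cell 8 = yellow. Remove yellow from cell 4.
cell 3 and cell 5 between them cover only {black, white} — a naked pair. Remove those values from cell 2, cell 4, cell 7.
cell 7's domain is down to {purple}, so cell 7 = purple.
No further eliminations apply; cell 5 can still be any of black, white.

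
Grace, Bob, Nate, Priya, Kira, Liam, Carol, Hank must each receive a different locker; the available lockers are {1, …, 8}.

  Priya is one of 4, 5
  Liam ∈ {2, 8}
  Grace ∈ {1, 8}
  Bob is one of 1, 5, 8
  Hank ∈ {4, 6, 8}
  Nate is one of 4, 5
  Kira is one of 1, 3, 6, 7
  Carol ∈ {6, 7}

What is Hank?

The 8 variables together cover exactly {1, 2, 3, 4, 5, 6, 7, 8} — 8 values for 8 variables — and 2 appears only in Liam's list, so Liam = 2.
The 7 still-open variables draw from only 7 values {1, 3, 4, 5, 6, 7, 8}, so each is used; only Kira can be 3, hence Kira = 3.
The 6 still-open variables draw from only 6 values {1, 4, 5, 6, 7, 8}, so each is used; only Carol can be 7, hence Carol = 7.
The 5 still-open variables together cover exactly {1, 4, 5, 6, 8} — 5 values for 5 variables — and 6 appears only in Hank's list, so Hank = 6.

6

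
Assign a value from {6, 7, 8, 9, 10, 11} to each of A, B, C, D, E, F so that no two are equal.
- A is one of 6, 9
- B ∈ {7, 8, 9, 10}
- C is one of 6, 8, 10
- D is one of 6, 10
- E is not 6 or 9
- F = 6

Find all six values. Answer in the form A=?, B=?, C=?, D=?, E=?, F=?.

F must be 6 (only option left). Eliminate 6 elsewhere: A, C, D.
A's domain is down to {9}, so A = 9. Remove 9 from B.
D's domain is down to {10}, so D = 10. Strike 10 from B, C, E.
C's domain is down to {8}, so C = 8. Eliminate 8 elsewhere: B, E.
B's domain is down to {7}, so B = 7. So E can't be 7.
E must be 11 (only option left).

A=9, B=7, C=8, D=10, E=11, F=6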